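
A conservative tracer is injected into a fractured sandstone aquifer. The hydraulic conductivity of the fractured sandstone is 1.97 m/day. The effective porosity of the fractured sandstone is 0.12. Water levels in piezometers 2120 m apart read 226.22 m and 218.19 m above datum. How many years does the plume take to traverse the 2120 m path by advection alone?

Hydraulic gradient i = (226.22 − 218.19) / 2120 = 8.03 / 2120 = 0.003788.
Darcy flux q = K · i = 1.970 × 0.003788 = 0.007462 m/day.
Seepage velocity v = q / n_e = 0.007462 / 0.12 = 0.06218 m/day.
Travel time t = L / v = 2120 / 0.06218 = 34093 days = 93.34 years.

93.3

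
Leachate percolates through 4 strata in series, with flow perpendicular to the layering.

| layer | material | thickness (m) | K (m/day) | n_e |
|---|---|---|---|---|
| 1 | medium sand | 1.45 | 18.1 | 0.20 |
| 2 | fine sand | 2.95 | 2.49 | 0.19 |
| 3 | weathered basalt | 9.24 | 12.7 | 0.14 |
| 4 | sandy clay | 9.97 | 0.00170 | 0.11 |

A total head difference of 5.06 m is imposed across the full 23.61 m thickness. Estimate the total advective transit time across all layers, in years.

10.3

With flow normal to the layers, continuity requires the same specific discharge q through every layer.
Σ(b_i/K_i) = 1.45/18.1 + 2.95/2.49 + 9.24/12.7 + 9.97/0.00170 = 5867 d.
q = Δh / Σ(b_i/K_i) = 5.06 / 5867 = 0.0008625 m/day.
In each layer the seepage velocity is v_i = q/n_i, so the layer transit time is t_i = b_i·n_i / q:
  layer 1 (medium sand): t_1 = 1.45 × 0.20 / 0.0008625 = 336.2 d
  layer 2 (fine sand): t_2 = 2.95 × 0.19 / 0.0008625 = 649.9 d
  layer 3 (weathered basalt): t_3 = 9.24 × 0.14 / 0.0008625 = 1500 d
  layer 4 (sandy clay): t_4 = 9.97 × 0.11 / 0.0008625 = 1272 d
Total t = Σ t_i = 3757 days = 10.29 years.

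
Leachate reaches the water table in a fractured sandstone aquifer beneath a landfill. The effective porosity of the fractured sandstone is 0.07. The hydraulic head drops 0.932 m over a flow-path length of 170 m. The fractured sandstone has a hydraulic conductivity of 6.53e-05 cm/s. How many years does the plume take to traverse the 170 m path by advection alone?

Convert K: 6.53e-05 cm/s × 864 = 0.05642 m/day.
Hydraulic gradient i = Δh / L = 0.932 / 170 = 0.005482.
Darcy flux q = K · i = 0.05642 × 0.005482 = 0.0003093 m/day.
Seepage velocity v = q / n_e = 0.0003093 / 0.07 = 0.004419 m/day.
Travel time t = L / v = 170 / 0.004419 = 38473 days = 105.3 years.

105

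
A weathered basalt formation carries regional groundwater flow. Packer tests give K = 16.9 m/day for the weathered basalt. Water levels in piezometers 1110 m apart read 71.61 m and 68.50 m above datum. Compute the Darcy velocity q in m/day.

0.0474

Hydraulic gradient i = (71.61 − 68.50) / 1110 = 3.11 / 1110 = 0.002802.
Specific discharge q = K · i = 16.90 × 0.002802 = 0.04735 m/day.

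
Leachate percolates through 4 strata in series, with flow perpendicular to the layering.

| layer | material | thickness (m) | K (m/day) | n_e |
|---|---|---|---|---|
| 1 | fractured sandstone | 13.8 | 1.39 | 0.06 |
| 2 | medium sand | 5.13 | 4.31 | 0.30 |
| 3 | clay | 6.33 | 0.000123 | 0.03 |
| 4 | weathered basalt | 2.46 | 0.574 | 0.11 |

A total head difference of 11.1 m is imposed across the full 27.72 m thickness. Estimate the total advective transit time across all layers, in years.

With flow normal to the layers, continuity requires the same specific discharge q through every layer.
Σ(b_i/K_i) = 13.8/1.39 + 5.13/4.31 + 6.33/0.000123 + 2.46/0.574 = 51479 d.
q = Δh / Σ(b_i/K_i) = 11.1 / 51479 = 0.0002156 m/day.
In each layer the seepage velocity is v_i = q/n_i, so the layer transit time is t_i = b_i·n_i / q:
  layer 1 (fractured sandstone): t_1 = 13.8 × 0.06 / 0.0002156 = 3840 d
  layer 2 (medium sand): t_2 = 5.13 × 0.30 / 0.0002156 = 7137 d
  layer 3 (clay): t_3 = 6.33 × 0.03 / 0.0002156 = 880.7 d
  layer 4 (weathered basalt): t_4 = 2.46 × 0.11 / 0.0002156 = 1255 d
Total t = Σ t_i = 13113 days = 35.90 years.

35.9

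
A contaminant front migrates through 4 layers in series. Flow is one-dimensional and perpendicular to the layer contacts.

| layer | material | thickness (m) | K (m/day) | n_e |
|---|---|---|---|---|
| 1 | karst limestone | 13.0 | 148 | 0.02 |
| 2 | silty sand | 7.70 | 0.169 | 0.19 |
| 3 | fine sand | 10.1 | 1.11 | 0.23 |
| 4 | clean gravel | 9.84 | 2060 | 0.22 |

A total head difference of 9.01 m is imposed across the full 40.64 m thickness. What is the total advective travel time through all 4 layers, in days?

With flow normal to the layers, continuity requires the same specific discharge q through every layer.
Σ(b_i/K_i) = 13.0/148 + 7.70/0.169 + 10.1/1.11 + 9.84/2060 = 54.75 d.
q = Δh / Σ(b_i/K_i) = 9.01 / 54.75 = 0.1646 m/day.
In each layer the seepage velocity is v_i = q/n_i, so the layer transit time is t_i = b_i·n_i / q:
  layer 1 (karst limestone): t_1 = 13.0 × 0.02 / 0.1646 = 1.580 d
  layer 2 (silty sand): t_2 = 7.70 × 0.19 / 0.1646 = 8.891 d
  layer 3 (fine sand): t_3 = 10.1 × 0.23 / 0.1646 = 14.12 d
  layer 4 (clean gravel): t_4 = 9.84 × 0.22 / 0.1646 = 13.16 d
Total t = Σ t_i = 37.74 days.

37.7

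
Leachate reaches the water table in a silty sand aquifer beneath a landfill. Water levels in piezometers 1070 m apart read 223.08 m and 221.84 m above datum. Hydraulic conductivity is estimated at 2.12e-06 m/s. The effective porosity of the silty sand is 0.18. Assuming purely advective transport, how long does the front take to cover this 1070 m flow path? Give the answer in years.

Convert K: 2.12e-06 m/s × 86400 = 0.1832 m/day.
Hydraulic gradient i = (223.08 − 221.84) / 1070 = 1.24 / 1070 = 0.001159.
Darcy flux q = K · i = 0.1832 × 0.001159 = 0.0002123 m/day.
Seepage velocity v = q / n_e = 0.0002123 / 0.18 = 0.001179 m/day.
Travel time t = L / v = 1070 / 0.001179 = 9.073e+05 days = 2484 years.

2480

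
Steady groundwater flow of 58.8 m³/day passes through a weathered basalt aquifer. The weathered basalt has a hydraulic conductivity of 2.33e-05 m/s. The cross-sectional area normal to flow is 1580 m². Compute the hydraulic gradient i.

0.0185

Convert K: 2.33e-05 m/s × 86400 = 2.013 m/day.
From Q = K·A·i, i = Q / (K·A) = 58.8 / (2.013 × 1580) = 0.01849.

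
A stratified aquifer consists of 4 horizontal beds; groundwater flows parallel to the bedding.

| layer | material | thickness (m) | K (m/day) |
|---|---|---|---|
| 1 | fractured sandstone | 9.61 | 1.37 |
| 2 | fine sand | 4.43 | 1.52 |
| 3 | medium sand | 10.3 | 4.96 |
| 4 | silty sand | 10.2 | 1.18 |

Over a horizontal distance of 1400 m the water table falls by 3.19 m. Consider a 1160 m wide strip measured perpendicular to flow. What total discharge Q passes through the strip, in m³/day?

219

Flow is parallel to layering, so each bed carries its own Darcy discharge and the transmissivities add.
Σ(K_i·b_i) = 1.37×9.61 + 1.52×4.43 + 4.96×10.3 + 1.18×10.2 = 83.02 m²/day.
Hydraulic gradient i = Δh / L = 3.19 / 1400 = 0.002279.
Q = Σ(K_i·b_i) · W · i = 83.02 × 1160 × 0.002279 = 219.4 m³/day.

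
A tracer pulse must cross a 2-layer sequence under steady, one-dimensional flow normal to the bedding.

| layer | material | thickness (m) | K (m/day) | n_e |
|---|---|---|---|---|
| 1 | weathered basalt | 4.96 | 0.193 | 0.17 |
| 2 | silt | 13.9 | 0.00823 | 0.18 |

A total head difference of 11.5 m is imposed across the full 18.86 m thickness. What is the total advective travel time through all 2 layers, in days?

With flow normal to the layers, continuity requires the same specific discharge q through every layer.
Σ(b_i/K_i) = 4.96/0.193 + 13.9/0.00823 = 1715 d.
q = Δh / Σ(b_i/K_i) = 11.5 / 1715 = 0.006707 m/day.
In each layer the seepage velocity is v_i = q/n_i, so the layer transit time is t_i = b_i·n_i / q:
  layer 1 (weathered basalt): t_1 = 4.96 × 0.17 / 0.006707 = 125.7 d
  layer 2 (silt): t_2 = 13.9 × 0.18 / 0.006707 = 373.0 d
Total t = Σ t_i = 498.8 days.

499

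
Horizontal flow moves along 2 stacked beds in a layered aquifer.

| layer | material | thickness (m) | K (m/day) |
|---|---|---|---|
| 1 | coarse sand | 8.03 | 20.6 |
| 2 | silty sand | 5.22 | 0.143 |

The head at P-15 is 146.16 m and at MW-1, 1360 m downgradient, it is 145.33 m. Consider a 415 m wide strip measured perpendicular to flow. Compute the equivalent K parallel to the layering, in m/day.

12.5

Flow is parallel to layering, so each bed carries its own Darcy discharge and the transmissivities add.
Σ(K_i·b_i) = 20.6×8.03 + 0.143×5.22 = 166.2 m²/day.
Total thickness b = 13.25 m, so K_eq = Σ(K_i·b_i)/b = 12.54 m/day.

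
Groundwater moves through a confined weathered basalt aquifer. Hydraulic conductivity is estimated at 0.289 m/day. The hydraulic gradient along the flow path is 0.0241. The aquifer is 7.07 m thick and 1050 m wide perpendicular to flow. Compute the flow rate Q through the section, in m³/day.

51.7

Cross-sectional area A = 1050 × 7.07 = 7424 m².
Hydraulic gradient i = 0.0241.
Darcy's law: Q = K · A · i = 0.2890 × 7424 × 0.02410 = 51.70 m³/day.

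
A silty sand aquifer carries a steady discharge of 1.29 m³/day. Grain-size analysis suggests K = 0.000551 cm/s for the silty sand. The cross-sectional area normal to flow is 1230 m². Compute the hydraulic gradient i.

0.00220

Convert K: 0.000551 cm/s × 864 = 0.4761 m/day.
From Q = K·A·i, i = Q / (K·A) = 1.29 / (0.4761 × 1230) = 0.002203.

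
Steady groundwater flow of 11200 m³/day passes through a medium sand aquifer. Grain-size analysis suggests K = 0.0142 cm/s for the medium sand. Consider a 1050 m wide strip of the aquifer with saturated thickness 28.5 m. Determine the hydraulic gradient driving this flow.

Convert K: 0.0142 cm/s × 864 = 12.27 m/day.
Cross-sectional area A = 1050 × 28.5 = 29925 m².
From Q = K·A·i, i = Q / (K·A) = 11200 / (12.27 × 29925) = 0.03051.

0.0305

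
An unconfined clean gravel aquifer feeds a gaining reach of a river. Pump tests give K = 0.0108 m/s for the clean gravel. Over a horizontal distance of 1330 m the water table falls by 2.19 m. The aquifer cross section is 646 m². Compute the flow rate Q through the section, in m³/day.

Convert K: 0.0108 m/s × 86400 = 933.1 m/day.
Hydraulic gradient i = Δh / L = 2.19 / 1330 = 0.001647.
Darcy's law: Q = K · A · i = 933.1 × 646.0 × 0.001647 = 992.6 m³/day.

993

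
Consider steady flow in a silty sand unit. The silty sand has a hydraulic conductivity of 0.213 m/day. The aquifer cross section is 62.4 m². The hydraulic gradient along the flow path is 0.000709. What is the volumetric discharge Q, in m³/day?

0.00942

Hydraulic gradient i = 0.000709.
Darcy's law: Q = K · A · i = 0.2130 × 62.40 × 0.0007090 = 0.009423 m³/day.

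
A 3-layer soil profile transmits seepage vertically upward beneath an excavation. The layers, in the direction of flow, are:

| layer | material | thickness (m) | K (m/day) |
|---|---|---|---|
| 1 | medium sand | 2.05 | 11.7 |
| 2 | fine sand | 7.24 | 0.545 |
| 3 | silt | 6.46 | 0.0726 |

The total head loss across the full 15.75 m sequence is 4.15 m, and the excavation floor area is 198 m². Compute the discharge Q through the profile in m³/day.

8.02

Flow is perpendicular to layering, so the layers act in series and the equivalent K is the thickness-weighted harmonic mean.
Total thickness L = 2.05 + 7.24 + 6.46 = 15.75 m.
Σ(b_i/K_i) = 2.05/11.7 + 7.24/0.545 + 6.46/0.0726 = 102.4 d.
K_eq = L / Σ(b_i/K_i) = 15.75 / 102.4 = 0.1537 m/day.
Q = K_eq · A · (Δh/L) = 0.1537 × 198 × (4.15/15.75) = 8.021 m³/day.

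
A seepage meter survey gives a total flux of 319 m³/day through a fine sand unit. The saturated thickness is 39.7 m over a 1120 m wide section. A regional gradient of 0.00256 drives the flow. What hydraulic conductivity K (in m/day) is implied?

Cross-sectional area A = 1120 × 39.7 = 44464 m².
Hydraulic gradient i = 0.00256.
From Q = K·A·i, K = Q / (A·i) = 319 / (44464 × 0.002560) = 2.802 m/day.

2.80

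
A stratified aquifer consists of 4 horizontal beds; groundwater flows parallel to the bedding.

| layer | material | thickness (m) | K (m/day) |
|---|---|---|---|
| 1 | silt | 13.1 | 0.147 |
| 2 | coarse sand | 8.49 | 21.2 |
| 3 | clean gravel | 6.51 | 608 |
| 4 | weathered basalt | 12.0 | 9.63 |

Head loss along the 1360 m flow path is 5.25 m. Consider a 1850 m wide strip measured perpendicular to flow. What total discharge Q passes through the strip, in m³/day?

Flow is parallel to layering, so each bed carries its own Darcy discharge and the transmissivities add.
Σ(K_i·b_i) = 0.147×13.1 + 21.2×8.49 + 608×6.51 + 9.63×12.0 = 4256 m²/day.
Hydraulic gradient i = Δh / L = 5.25 / 1360 = 0.003860.
Q = Σ(K_i·b_i) · W · i = 4256 × 1850 × 0.003860 = 30391 m³/day.

30400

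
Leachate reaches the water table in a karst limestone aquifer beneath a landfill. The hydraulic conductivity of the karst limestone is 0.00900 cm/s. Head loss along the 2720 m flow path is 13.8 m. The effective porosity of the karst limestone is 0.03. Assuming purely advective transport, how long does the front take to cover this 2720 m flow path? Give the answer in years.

5.66

Convert K: 0.00900 cm/s × 864 = 7.776 m/day.
Hydraulic gradient i = Δh / L = 13.8 / 2720 = 0.005074.
Darcy flux q = K · i = 7.776 × 0.005074 = 0.03945 m/day.
Seepage velocity v = q / n_e = 0.03945 / 0.03 = 1.315 m/day.
Travel time t = L / v = 2720 / 1.315 = 2068 days = 5.663 years.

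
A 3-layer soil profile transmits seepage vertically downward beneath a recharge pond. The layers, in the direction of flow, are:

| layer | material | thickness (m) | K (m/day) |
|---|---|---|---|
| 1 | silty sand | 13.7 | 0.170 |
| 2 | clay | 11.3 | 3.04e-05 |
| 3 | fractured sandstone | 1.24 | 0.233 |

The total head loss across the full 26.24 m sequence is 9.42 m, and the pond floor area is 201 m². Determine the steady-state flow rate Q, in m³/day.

Flow is perpendicular to layering, so the layers act in series and the equivalent K is the thickness-weighted harmonic mean.
Total thickness L = 13.7 + 11.3 + 1.24 = 26.24 m.
Σ(b_i/K_i) = 13.7/0.170 + 11.3/3.04e-05 + 1.24/0.233 = 3.718e+05 d.
K_eq = L / Σ(b_i/K_i) = 26.24 / 3.718e+05 = 7.058e-05 m/day.
Q = K_eq · A · (Δh/L) = 7.058e-05 × 201 × (9.42/26.24) = 0.005093 m³/day.

0.00509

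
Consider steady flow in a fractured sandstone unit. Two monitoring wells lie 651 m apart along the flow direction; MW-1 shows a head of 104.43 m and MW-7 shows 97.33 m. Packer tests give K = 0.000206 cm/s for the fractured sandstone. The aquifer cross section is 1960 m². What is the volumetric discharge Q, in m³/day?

Convert K: 0.000206 cm/s × 864 = 0.1780 m/day.
Hydraulic gradient i = (104.43 − 97.33) / 651 = 7.1 / 651 = 0.01091.
Darcy's law: Q = K · A · i = 0.1780 × 1960 × 0.01091 = 3.805 m³/day.

3.80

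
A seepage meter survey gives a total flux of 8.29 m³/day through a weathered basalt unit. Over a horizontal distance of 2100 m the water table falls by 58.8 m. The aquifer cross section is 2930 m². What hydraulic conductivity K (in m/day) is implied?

0.101

Hydraulic gradient i = Δh / L = 58.8 / 2100 = 0.02800.
From Q = K·A·i, K = Q / (A·i) = 8.29 / (2930 × 0.02800) = 0.1010 m/day.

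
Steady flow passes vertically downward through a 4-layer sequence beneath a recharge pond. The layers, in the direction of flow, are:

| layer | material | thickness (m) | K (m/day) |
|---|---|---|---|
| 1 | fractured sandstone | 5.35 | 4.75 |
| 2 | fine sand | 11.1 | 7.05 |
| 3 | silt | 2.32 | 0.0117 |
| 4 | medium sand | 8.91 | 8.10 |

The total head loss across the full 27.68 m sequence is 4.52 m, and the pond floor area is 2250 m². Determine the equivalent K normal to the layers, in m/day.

0.137

Flow is perpendicular to layering, so the layers act in series and the equivalent K is the thickness-weighted harmonic mean.
Total thickness L = 5.35 + 11.1 + 2.32 + 8.91 = 27.68 m.
Σ(b_i/K_i) = 5.35/4.75 + 11.1/7.05 + 2.32/0.0117 + 8.91/8.10 = 202.1 d.
K_eq = L / Σ(b_i/K_i) = 27.68 / 202.1 = 0.1370 m/day.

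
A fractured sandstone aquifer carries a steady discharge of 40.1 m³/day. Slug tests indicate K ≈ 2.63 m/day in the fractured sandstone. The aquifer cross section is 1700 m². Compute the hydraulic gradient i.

From Q = K·A·i, i = Q / (K·A) = 40.1 / (2.630 × 1700) = 0.008969.

0.00897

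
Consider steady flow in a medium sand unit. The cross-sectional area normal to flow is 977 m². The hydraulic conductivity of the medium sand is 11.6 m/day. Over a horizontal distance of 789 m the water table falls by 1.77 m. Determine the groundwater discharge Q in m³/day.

Hydraulic gradient i = Δh / L = 1.77 / 789 = 0.002243.
Darcy's law: Q = K · A · i = 11.60 × 977.0 × 0.002243 = 25.42 m³/day.

25.4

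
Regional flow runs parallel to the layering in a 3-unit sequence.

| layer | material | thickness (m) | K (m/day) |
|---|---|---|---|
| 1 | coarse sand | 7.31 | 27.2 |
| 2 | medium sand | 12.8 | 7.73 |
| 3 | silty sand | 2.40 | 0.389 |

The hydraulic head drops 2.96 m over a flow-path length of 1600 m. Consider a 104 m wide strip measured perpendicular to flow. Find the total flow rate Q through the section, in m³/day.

57.5

Flow is parallel to layering, so each bed carries its own Darcy discharge and the transmissivities add.
Σ(K_i·b_i) = 27.2×7.31 + 7.73×12.8 + 0.389×2.40 = 298.7 m²/day.
Hydraulic gradient i = Δh / L = 2.96 / 1600 = 0.001850.
Q = Σ(K_i·b_i) · W · i = 298.7 × 104 × 0.001850 = 57.47 m³/day.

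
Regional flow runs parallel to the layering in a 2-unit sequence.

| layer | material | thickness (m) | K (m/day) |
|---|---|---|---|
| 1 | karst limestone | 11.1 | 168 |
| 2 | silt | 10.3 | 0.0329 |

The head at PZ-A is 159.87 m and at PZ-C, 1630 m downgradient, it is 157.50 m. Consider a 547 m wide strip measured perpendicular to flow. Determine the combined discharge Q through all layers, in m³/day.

Flow is parallel to layering, so each bed carries its own Darcy discharge and the transmissivities add.
Σ(K_i·b_i) = 168×11.1 + 0.0329×10.3 = 1865 m²/day.
Hydraulic gradient i = (159.87 − 157.50) / 1630 = 2.37 / 1630 = 0.001454.
Q = Σ(K_i·b_i) · W · i = 1865 × 547 × 0.001454 = 1483 m³/day.

1480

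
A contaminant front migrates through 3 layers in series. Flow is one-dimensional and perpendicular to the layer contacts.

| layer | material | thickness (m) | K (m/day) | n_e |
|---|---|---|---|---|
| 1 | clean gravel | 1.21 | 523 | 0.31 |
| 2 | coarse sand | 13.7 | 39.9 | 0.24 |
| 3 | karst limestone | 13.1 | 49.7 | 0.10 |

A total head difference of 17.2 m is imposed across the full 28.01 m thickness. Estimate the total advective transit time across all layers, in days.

0.176

With flow normal to the layers, continuity requires the same specific discharge q through every layer.
Σ(b_i/K_i) = 1.21/523 + 13.7/39.9 + 13.1/49.7 = 0.6093 d.
q = Δh / Σ(b_i/K_i) = 17.2 / 0.6093 = 28.23 m/day.
In each layer the seepage velocity is v_i = q/n_i, so the layer transit time is t_i = b_i·n_i / q:
  layer 1 (clean gravel): t_1 = 1.21 × 0.31 / 28.23 = 0.01329 d
  layer 2 (coarse sand): t_2 = 13.7 × 0.24 / 28.23 = 0.1165 d
  layer 3 (karst limestone): t_3 = 13.1 × 0.10 / 28.23 = 0.04640 d
Total t = Σ t_i = 0.1762 days.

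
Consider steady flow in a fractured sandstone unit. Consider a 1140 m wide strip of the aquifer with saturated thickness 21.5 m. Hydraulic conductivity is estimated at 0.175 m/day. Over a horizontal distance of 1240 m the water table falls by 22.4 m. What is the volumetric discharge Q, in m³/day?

77.5

Cross-sectional area A = 1140 × 21.5 = 24510 m².
Hydraulic gradient i = Δh / L = 22.4 / 1240 = 0.01806.
Darcy's law: Q = K · A · i = 0.1750 × 24510 × 0.01806 = 77.48 m³/day.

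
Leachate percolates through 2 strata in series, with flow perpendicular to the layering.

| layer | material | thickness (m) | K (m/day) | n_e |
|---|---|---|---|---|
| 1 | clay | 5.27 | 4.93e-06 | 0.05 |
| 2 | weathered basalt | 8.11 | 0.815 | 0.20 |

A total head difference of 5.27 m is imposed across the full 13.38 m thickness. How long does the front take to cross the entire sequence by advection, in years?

With flow normal to the layers, continuity requires the same specific discharge q through every layer.
Σ(b_i/K_i) = 5.27/4.93e-06 + 8.11/0.815 = 1.069e+06 d.
q = Δh / Σ(b_i/K_i) = 5.27 / 1.069e+06 = 4.930e-06 m/day.
In each layer the seepage velocity is v_i = q/n_i, so the layer transit time is t_i = b_i·n_i / q:
  layer 1 (clay): t_1 = 5.27 × 0.05 / 4.930e-06 = 53449 d
  layer 2 (weathered basalt): t_2 = 8.11 × 0.20 / 4.930e-06 = 3.290e+05 d
Total t = Σ t_i = 3.825e+05 days = 1047 years.

1050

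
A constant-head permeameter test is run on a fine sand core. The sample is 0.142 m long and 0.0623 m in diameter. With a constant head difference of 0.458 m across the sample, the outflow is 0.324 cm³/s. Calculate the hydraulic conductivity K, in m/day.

Cross-sectional area A = π·(d/2)² = π × (0.0623/2)² = 0.003048 m².
Convert discharge: 0.324 cm³/s = 3.240e-07 m³/s.
Darcy's law rearranged: K = Q·L / (A·Δh) = 3.240e-07 × 0.142 / (0.003048 × 0.458) = 3.295e-05 m/s = 2.847 m/day.

2.85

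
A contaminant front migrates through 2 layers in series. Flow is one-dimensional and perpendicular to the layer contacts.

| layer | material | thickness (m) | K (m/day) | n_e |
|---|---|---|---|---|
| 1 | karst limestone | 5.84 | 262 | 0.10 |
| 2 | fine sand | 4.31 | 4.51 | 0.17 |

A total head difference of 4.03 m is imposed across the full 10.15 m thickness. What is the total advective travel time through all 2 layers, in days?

0.320

With flow normal to the layers, continuity requires the same specific discharge q through every layer.
Σ(b_i/K_i) = 5.84/262 + 4.31/4.51 = 0.9779 d.
q = Δh / Σ(b_i/K_i) = 4.03 / 0.9779 = 4.121 m/day.
In each layer the seepage velocity is v_i = q/n_i, so the layer transit time is t_i = b_i·n_i / q:
  layer 1 (karst limestone): t_1 = 5.84 × 0.10 / 4.121 = 0.1417 d
  layer 2 (fine sand): t_2 = 4.31 × 0.17 / 4.121 = 0.1778 d
Total t = Σ t_i = 0.3195 days.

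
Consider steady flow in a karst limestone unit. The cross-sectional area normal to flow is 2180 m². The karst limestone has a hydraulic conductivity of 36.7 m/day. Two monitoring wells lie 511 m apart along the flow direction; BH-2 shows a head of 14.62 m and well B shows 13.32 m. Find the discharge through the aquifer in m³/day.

Hydraulic gradient i = (14.62 − 13.32) / 511 = 1.3 / 511 = 0.002544.
Darcy's law: Q = K · A · i = 36.70 × 2180 × 0.002544 = 203.5 m³/day.

204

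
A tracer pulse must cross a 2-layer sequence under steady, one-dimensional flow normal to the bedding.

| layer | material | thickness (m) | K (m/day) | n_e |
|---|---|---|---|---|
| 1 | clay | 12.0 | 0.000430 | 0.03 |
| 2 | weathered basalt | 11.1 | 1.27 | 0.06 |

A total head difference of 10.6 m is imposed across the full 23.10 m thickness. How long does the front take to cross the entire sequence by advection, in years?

With flow normal to the layers, continuity requires the same specific discharge q through every layer.
Σ(b_i/K_i) = 12.0/0.000430 + 11.1/1.27 = 27916 d.
q = Δh / Σ(b_i/K_i) = 10.6 / 27916 = 0.0003797 m/day.
In each layer the seepage velocity is v_i = q/n_i, so the layer transit time is t_i = b_i·n_i / q:
  layer 1 (clay): t_1 = 12.0 × 0.03 / 0.0003797 = 948.1 d
  layer 2 (weathered basalt): t_2 = 11.1 × 0.06 / 0.0003797 = 1754 d
Total t = Σ t_i = 2702 days = 7.398 years.

7.40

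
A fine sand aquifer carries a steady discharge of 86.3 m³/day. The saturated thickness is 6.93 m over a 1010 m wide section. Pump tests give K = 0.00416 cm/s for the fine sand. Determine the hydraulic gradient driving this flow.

0.00343

Convert K: 0.00416 cm/s × 864 = 3.594 m/day.
Cross-sectional area A = 1010 × 6.93 = 6999 m².
From Q = K·A·i, i = Q / (K·A) = 86.3 / (3.594 × 6999) = 0.003430.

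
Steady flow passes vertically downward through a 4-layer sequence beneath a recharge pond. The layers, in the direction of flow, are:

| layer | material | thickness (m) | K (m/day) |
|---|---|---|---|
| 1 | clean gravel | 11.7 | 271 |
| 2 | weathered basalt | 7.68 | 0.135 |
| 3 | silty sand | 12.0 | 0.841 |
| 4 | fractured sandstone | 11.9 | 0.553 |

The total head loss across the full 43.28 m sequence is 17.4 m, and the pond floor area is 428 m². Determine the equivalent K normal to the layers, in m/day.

Flow is perpendicular to layering, so the layers act in series and the equivalent K is the thickness-weighted harmonic mean.
Total thickness L = 11.7 + 7.68 + 12.0 + 11.9 = 43.28 m.
Σ(b_i/K_i) = 11.7/271 + 7.68/0.135 + 12.0/0.841 + 11.9/0.553 = 92.72 d.
K_eq = L / Σ(b_i/K_i) = 43.28 / 92.72 = 0.4668 m/day.

0.467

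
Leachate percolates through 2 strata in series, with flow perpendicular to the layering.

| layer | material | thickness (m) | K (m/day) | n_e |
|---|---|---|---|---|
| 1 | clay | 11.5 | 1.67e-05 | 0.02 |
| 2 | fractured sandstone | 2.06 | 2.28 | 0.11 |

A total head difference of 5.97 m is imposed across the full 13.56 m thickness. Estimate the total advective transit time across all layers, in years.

With flow normal to the layers, continuity requires the same specific discharge q through every layer.
Σ(b_i/K_i) = 11.5/1.67e-05 + 2.06/2.28 = 6.886e+05 d.
q = Δh / Σ(b_i/K_i) = 5.97 / 6.886e+05 = 8.669e-06 m/day.
In each layer the seepage velocity is v_i = q/n_i, so the layer transit time is t_i = b_i·n_i / q:
  layer 1 (clay): t_1 = 11.5 × 0.02 / 8.669e-06 = 26530 d
  layer 2 (fractured sandstone): t_2 = 2.06 × 0.11 / 8.669e-06 = 26138 d
Total t = Σ t_i = 52668 days = 144.2 years.

144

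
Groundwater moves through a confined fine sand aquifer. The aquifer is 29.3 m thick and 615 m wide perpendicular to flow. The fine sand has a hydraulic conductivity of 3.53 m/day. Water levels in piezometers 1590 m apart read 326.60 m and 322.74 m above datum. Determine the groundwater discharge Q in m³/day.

154

Cross-sectional area A = 615 × 29.3 = 18020 m².
Hydraulic gradient i = (326.60 − 322.74) / 1590 = 3.86 / 1590 = 0.002428.
Darcy's law: Q = K · A · i = 3.530 × 18020 × 0.002428 = 154.4 m³/day.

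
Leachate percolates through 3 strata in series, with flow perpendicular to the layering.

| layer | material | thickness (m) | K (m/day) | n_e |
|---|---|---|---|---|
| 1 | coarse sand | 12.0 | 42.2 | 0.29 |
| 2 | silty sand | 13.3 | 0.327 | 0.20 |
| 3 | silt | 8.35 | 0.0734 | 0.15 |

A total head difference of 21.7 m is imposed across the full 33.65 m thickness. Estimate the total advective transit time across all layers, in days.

52.7

With flow normal to the layers, continuity requires the same specific discharge q through every layer.
Σ(b_i/K_i) = 12.0/42.2 + 13.3/0.327 + 8.35/0.0734 = 154.7 d.
q = Δh / Σ(b_i/K_i) = 21.7 / 154.7 = 0.1403 m/day.
In each layer the seepage velocity is v_i = q/n_i, so the layer transit time is t_i = b_i·n_i / q:
  layer 1 (coarse sand): t_1 = 12.0 × 0.29 / 0.1403 = 24.81 d
  layer 2 (silty sand): t_2 = 13.3 × 0.20 / 0.1403 = 18.97 d
  layer 3 (silt): t_3 = 8.35 × 0.15 / 0.1403 = 8.930 d
Total t = Σ t_i = 52.71 days.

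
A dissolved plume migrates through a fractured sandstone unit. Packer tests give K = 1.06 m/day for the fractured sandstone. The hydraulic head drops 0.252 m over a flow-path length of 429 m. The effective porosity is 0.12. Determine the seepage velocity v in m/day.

0.00519

Hydraulic gradient i = Δh / L = 0.252 / 429 = 0.0005874.
Darcy flux q = K · i = 1.060 × 0.0005874 = 0.0006227 m/day.
Seepage velocity v = q / n_e = 0.0006227 / 0.12 = 0.005189 m/day.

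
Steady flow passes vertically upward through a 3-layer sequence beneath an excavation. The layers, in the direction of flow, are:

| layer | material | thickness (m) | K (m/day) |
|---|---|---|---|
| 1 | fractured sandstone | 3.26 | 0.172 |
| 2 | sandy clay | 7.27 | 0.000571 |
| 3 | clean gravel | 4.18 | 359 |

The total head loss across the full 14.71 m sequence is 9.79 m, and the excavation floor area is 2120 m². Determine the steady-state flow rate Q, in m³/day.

1.63

Flow is perpendicular to layering, so the layers act in series and the equivalent K is the thickness-weighted harmonic mean.
Total thickness L = 3.26 + 7.27 + 4.18 = 14.71 m.
Σ(b_i/K_i) = 3.26/0.172 + 7.27/0.000571 + 4.18/359 = 12751 d.
K_eq = L / Σ(b_i/K_i) = 14.71 / 12751 = 0.001154 m/day.
Q = K_eq · A · (Δh/L) = 0.001154 × 2120 × (9.79/14.71) = 1.628 m³/day.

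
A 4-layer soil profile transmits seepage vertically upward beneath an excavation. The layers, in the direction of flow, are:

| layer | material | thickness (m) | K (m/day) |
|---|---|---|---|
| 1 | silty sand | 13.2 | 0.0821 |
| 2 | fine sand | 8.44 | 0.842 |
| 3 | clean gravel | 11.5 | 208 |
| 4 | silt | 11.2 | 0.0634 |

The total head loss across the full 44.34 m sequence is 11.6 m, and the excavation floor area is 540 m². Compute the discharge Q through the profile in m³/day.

18.0

Flow is perpendicular to layering, so the layers act in series and the equivalent K is the thickness-weighted harmonic mean.
Total thickness L = 13.2 + 8.44 + 11.5 + 11.2 = 44.34 m.
Σ(b_i/K_i) = 13.2/0.0821 + 8.44/0.842 + 11.5/208 + 11.2/0.0634 = 347.5 d.
K_eq = L / Σ(b_i/K_i) = 44.34 / 347.5 = 0.1276 m/day.
Q = K_eq · A · (Δh/L) = 0.1276 × 540 × (11.6/44.34) = 18.03 m³/day.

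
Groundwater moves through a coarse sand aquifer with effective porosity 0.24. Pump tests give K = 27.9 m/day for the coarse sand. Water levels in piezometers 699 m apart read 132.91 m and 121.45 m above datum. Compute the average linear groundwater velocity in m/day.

1.91

Hydraulic gradient i = (132.91 − 121.45) / 699 = 11.46 / 699 = 0.01639.
Darcy flux q = K · i = 27.90 × 0.01639 = 0.4574 m/day.
Seepage velocity v = q / n_e = 0.4574 / 0.24 = 1.906 m/day.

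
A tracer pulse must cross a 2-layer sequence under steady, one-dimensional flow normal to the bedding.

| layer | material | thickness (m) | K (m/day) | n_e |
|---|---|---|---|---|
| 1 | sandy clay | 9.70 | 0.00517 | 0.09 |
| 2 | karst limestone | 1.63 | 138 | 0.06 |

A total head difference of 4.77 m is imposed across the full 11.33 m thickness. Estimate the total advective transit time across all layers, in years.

With flow normal to the layers, continuity requires the same specific discharge q through every layer.
Σ(b_i/K_i) = 9.70/0.00517 + 1.63/138 = 1876 d.
q = Δh / Σ(b_i/K_i) = 4.77 / 1876 = 0.002542 m/day.
In each layer the seepage velocity is v_i = q/n_i, so the layer transit time is t_i = b_i·n_i / q:
  layer 1 (sandy clay): t_1 = 9.70 × 0.09 / 0.002542 = 343.4 d
  layer 2 (karst limestone): t_2 = 1.63 × 0.06 / 0.002542 = 38.47 d
Total t = Σ t_i = 381.9 days = 1.045 years.

1.05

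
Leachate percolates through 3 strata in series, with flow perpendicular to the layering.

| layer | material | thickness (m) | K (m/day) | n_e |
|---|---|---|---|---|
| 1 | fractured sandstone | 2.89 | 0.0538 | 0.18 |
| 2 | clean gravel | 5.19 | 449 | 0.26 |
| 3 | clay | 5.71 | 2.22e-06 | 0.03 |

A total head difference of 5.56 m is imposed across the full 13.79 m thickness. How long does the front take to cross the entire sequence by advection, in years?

2580

With flow normal to the layers, continuity requires the same specific discharge q through every layer.
Σ(b_i/K_i) = 2.89/0.0538 + 5.19/449 + 5.71/2.22e-06 = 2.572e+06 d.
q = Δh / Σ(b_i/K_i) = 5.56 / 2.572e+06 = 2.162e-06 m/day.
In each layer the seepage velocity is v_i = q/n_i, so the layer transit time is t_i = b_i·n_i / q:
  layer 1 (fractured sandstone): t_1 = 2.89 × 0.18 / 2.162e-06 = 2.407e+05 d
  layer 2 (clean gravel): t_2 = 5.19 × 0.26 / 2.162e-06 = 6.242e+05 d
  layer 3 (clay): t_3 = 5.71 × 0.03 / 2.162e-06 = 79246 d
Total t = Σ t_i = 9.441e+05 days = 2585 years.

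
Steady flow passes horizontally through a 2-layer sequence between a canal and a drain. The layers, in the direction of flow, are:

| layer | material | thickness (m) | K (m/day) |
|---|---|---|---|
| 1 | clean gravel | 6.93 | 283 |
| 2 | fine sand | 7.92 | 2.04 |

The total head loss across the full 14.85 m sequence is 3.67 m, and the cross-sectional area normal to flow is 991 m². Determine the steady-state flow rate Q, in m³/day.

Flow is perpendicular to layering, so the layers act in series and the equivalent K is the thickness-weighted harmonic mean.
Total thickness L = 6.93 + 7.92 = 14.85 m.
Σ(b_i/K_i) = 6.93/283 + 7.92/2.04 = 3.907 d.
K_eq = L / Σ(b_i/K_i) = 14.85 / 3.907 = 3.801 m/day.
Q = K_eq · A · (Δh/L) = 3.801 × 991 × (3.67/14.85) = 930.9 m³/day.

931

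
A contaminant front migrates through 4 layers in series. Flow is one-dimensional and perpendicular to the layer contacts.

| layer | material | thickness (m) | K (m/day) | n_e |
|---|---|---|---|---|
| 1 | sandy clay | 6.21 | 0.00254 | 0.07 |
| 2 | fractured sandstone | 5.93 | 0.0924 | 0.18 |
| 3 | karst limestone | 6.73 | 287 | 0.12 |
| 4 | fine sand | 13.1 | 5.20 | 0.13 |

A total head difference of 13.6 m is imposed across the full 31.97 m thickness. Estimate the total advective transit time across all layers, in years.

With flow normal to the layers, continuity requires the same specific discharge q through every layer.
Σ(b_i/K_i) = 6.21/0.00254 + 5.93/0.0924 + 6.73/287 + 13.1/5.20 = 2512 d.
q = Δh / Σ(b_i/K_i) = 13.6 / 2512 = 0.005415 m/day.
In each layer the seepage velocity is v_i = q/n_i, so the layer transit time is t_i = b_i·n_i / q:
  layer 1 (sandy clay): t_1 = 6.21 × 0.07 / 0.005415 = 80.28 d
  layer 2 (fractured sandstone): t_2 = 5.93 × 0.18 / 0.005415 = 197.1 d
  layer 3 (karst limestone): t_3 = 6.73 × 0.12 / 0.005415 = 149.1 d
  layer 4 (fine sand): t_4 = 13.1 × 0.13 / 0.005415 = 314.5 d
Total t = Σ t_i = 741.1 days = 2.029 years.

2.03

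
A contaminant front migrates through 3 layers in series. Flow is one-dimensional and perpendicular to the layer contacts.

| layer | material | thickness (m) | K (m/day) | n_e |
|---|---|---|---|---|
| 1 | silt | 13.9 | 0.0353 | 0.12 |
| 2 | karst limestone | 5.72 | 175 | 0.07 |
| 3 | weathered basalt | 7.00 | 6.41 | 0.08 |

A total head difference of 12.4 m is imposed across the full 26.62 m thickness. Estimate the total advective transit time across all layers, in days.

With flow normal to the layers, continuity requires the same specific discharge q through every layer.
Σ(b_i/K_i) = 13.9/0.0353 + 5.72/175 + 7.00/6.41 = 394.9 d.
q = Δh / Σ(b_i/K_i) = 12.4 / 394.9 = 0.03140 m/day.
In each layer the seepage velocity is v_i = q/n_i, so the layer transit time is t_i = b_i·n_i / q:
  layer 1 (silt): t_1 = 13.9 × 0.12 / 0.03140 = 53.12 d
  layer 2 (karst limestone): t_2 = 5.72 × 0.07 / 0.03140 = 12.75 d
  layer 3 (weathered basalt): t_3 = 7.00 × 0.08 / 0.03140 = 17.83 d
Total t = Σ t_i = 83.70 days.

83.7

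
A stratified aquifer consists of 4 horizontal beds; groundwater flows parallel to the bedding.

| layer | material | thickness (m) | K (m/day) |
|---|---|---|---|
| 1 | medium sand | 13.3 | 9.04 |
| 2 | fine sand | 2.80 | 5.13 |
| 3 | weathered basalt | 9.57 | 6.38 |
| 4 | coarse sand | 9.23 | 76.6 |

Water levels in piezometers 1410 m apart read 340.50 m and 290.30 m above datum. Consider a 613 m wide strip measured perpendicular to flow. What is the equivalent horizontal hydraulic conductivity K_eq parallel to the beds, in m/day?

25.9

Flow is parallel to layering, so each bed carries its own Darcy discharge and the transmissivities add.
Σ(K_i·b_i) = 9.04×13.3 + 5.13×2.80 + 6.38×9.57 + 76.6×9.23 = 902.7 m²/day.
Total thickness b = 34.90 m, so K_eq = Σ(K_i·b_i)/b = 25.86 m/day.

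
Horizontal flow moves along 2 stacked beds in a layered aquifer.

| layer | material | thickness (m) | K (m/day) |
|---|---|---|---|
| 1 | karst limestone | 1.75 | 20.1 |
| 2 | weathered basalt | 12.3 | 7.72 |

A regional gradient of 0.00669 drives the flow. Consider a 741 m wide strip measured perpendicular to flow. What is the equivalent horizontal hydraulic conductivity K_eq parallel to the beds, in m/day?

Flow is parallel to layering, so each bed carries its own Darcy discharge and the transmissivities add.
Σ(K_i·b_i) = 20.1×1.75 + 7.72×12.3 = 130.1 m²/day.
Total thickness b = 14.05 m, so K_eq = Σ(K_i·b_i)/b = 9.262 m/day.

9.26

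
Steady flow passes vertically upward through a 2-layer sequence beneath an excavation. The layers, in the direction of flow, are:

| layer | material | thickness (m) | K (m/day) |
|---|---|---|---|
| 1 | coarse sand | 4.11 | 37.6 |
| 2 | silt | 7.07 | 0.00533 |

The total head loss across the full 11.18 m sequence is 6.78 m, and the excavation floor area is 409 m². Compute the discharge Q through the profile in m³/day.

2.09

Flow is perpendicular to layering, so the layers act in series and the equivalent K is the thickness-weighted harmonic mean.
Total thickness L = 4.11 + 7.07 = 11.18 m.
Σ(b_i/K_i) = 4.11/37.6 + 7.07/0.00533 = 1327 d.
K_eq = L / Σ(b_i/K_i) = 11.18 / 1327 = 0.008428 m/day.
Q = K_eq · A · (Δh/L) = 0.008428 × 409 × (6.78/11.18) = 2.090 m³/day.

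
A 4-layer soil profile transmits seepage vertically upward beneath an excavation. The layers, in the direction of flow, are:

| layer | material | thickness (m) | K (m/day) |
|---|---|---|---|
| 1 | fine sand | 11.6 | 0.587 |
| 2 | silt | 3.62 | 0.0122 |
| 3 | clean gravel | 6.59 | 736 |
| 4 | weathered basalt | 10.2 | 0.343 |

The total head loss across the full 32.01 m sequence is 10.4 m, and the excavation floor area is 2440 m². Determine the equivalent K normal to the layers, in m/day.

0.0925

Flow is perpendicular to layering, so the layers act in series and the equivalent K is the thickness-weighted harmonic mean.
Total thickness L = 11.6 + 3.62 + 6.59 + 10.2 = 32.01 m.
Σ(b_i/K_i) = 11.6/0.587 + 3.62/0.0122 + 6.59/736 + 10.2/0.343 = 346.2 d.
K_eq = L / Σ(b_i/K_i) = 32.01 / 346.2 = 0.09245 m/day.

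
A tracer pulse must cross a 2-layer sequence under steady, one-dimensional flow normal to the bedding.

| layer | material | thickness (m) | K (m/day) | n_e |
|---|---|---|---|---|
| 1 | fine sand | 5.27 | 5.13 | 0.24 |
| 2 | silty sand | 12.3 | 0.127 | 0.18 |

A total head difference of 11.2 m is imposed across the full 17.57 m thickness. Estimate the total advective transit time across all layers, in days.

With flow normal to the layers, continuity requires the same specific discharge q through every layer.
Σ(b_i/K_i) = 5.27/5.13 + 12.3/0.127 = 97.88 d.
q = Δh / Σ(b_i/K_i) = 11.2 / 97.88 = 0.1144 m/day.
In each layer the seepage velocity is v_i = q/n_i, so the layer transit time is t_i = b_i·n_i / q:
  layer 1 (fine sand): t_1 = 5.27 × 0.24 / 0.1144 = 11.05 d
  layer 2 (silty sand): t_2 = 12.3 × 0.18 / 0.1144 = 19.35 d
Total t = Σ t_i = 30.40 days.

30.4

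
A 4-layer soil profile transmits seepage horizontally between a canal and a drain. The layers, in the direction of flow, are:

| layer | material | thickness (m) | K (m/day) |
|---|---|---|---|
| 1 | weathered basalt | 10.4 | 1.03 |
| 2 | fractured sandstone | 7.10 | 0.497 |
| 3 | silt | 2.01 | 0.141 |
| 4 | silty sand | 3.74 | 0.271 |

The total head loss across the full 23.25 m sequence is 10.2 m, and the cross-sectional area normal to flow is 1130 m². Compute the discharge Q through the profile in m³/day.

Flow is perpendicular to layering, so the layers act in series and the equivalent K is the thickness-weighted harmonic mean.
Total thickness L = 10.4 + 7.10 + 2.01 + 3.74 = 23.25 m.
Σ(b_i/K_i) = 10.4/1.03 + 7.10/0.497 + 2.01/0.141 + 3.74/0.271 = 52.44 d.
K_eq = L / Σ(b_i/K_i) = 23.25 / 52.44 = 0.4434 m/day.
Q = K_eq · A · (Δh/L) = 0.4434 × 1130 × (10.2/23.25) = 219.8 m³/day.

220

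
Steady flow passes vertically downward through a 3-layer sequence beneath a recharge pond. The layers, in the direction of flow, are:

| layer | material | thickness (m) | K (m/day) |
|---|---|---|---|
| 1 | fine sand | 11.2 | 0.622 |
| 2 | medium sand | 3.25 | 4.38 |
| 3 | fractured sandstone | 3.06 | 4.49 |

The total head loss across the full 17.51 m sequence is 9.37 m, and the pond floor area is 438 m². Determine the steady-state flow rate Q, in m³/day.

Flow is perpendicular to layering, so the layers act in series and the equivalent K is the thickness-weighted harmonic mean.
Total thickness L = 11.2 + 3.25 + 3.06 = 17.51 m.
Σ(b_i/K_i) = 11.2/0.622 + 3.25/4.38 + 3.06/4.49 = 19.43 d.
K_eq = L / Σ(b_i/K_i) = 17.51 / 19.43 = 0.9012 m/day.
Q = K_eq · A · (Δh/L) = 0.9012 × 438 × (9.37/17.51) = 211.2 m³/day.

211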